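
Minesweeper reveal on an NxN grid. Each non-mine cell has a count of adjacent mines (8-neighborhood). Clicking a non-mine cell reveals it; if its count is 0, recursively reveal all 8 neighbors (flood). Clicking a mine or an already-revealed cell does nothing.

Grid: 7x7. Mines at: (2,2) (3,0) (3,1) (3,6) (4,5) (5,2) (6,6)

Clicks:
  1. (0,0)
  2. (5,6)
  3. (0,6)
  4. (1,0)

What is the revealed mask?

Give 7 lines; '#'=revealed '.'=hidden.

Answer: #######
#######
##.####
...###.
.......
......#
.......

Derivation:
Click 1 (0,0) count=0: revealed 23 new [(0,0) (0,1) (0,2) (0,3) (0,4) (0,5) (0,6) (1,0) (1,1) (1,2) (1,3) (1,4) (1,5) (1,6) (2,0) (2,1) (2,3) (2,4) (2,5) (2,6) (3,3) (3,4) (3,5)] -> total=23
Click 2 (5,6) count=2: revealed 1 new [(5,6)] -> total=24
Click 3 (0,6) count=0: revealed 0 new [(none)] -> total=24
Click 4 (1,0) count=0: revealed 0 new [(none)] -> total=24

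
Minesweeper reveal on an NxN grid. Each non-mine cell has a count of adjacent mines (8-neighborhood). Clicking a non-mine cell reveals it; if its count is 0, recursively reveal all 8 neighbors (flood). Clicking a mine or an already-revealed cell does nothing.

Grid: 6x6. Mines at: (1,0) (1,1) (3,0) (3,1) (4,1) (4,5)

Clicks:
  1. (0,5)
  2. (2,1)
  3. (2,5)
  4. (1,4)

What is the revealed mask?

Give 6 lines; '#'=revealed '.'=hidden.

Click 1 (0,5) count=0: revealed 22 new [(0,2) (0,3) (0,4) (0,5) (1,2) (1,3) (1,4) (1,5) (2,2) (2,3) (2,4) (2,5) (3,2) (3,3) (3,4) (3,5) (4,2) (4,3) (4,4) (5,2) (5,3) (5,4)] -> total=22
Click 2 (2,1) count=4: revealed 1 new [(2,1)] -> total=23
Click 3 (2,5) count=0: revealed 0 new [(none)] -> total=23
Click 4 (1,4) count=0: revealed 0 new [(none)] -> total=23

Answer: ..####
..####
.#####
..####
..###.
..###.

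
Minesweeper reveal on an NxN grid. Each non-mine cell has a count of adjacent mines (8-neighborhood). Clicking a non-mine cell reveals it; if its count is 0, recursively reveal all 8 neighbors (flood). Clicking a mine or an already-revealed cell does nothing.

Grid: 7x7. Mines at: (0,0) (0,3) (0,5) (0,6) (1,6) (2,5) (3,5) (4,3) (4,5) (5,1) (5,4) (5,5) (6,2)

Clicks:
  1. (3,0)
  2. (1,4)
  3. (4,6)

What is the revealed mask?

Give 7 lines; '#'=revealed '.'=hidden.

Answer: .......
#####..
#####..
#####..
###...#
.......
.......

Derivation:
Click 1 (3,0) count=0: revealed 18 new [(1,0) (1,1) (1,2) (1,3) (1,4) (2,0) (2,1) (2,2) (2,3) (2,4) (3,0) (3,1) (3,2) (3,3) (3,4) (4,0) (4,1) (4,2)] -> total=18
Click 2 (1,4) count=3: revealed 0 new [(none)] -> total=18
Click 3 (4,6) count=3: revealed 1 new [(4,6)] -> total=19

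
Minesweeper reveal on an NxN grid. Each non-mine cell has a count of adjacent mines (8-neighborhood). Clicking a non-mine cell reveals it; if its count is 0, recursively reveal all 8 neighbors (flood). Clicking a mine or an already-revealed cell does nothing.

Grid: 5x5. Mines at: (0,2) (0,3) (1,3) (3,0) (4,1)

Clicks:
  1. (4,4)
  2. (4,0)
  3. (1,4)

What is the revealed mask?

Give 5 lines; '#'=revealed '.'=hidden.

Answer: .....
....#
..###
..###
#.###

Derivation:
Click 1 (4,4) count=0: revealed 9 new [(2,2) (2,3) (2,4) (3,2) (3,3) (3,4) (4,2) (4,3) (4,4)] -> total=9
Click 2 (4,0) count=2: revealed 1 new [(4,0)] -> total=10
Click 3 (1,4) count=2: revealed 1 new [(1,4)] -> total=11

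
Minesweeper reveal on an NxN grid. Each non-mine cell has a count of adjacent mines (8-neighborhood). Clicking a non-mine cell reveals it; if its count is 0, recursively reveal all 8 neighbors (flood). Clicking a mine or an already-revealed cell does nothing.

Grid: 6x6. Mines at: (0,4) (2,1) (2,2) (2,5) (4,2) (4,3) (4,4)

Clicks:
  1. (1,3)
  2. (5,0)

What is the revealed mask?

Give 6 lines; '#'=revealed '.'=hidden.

Answer: ......
...#..
......
##....
##....
##....

Derivation:
Click 1 (1,3) count=2: revealed 1 new [(1,3)] -> total=1
Click 2 (5,0) count=0: revealed 6 new [(3,0) (3,1) (4,0) (4,1) (5,0) (5,1)] -> total=7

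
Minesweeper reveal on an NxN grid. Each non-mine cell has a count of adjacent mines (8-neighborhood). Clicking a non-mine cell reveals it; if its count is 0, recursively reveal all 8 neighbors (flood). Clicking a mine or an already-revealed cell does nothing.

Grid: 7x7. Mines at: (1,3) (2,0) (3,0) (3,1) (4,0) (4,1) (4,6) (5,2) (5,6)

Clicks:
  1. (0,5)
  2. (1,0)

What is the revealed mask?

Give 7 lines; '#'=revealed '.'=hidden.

Answer: ....###
#...###
..#####
..#####
..####.
...###.
...###.

Derivation:
Click 1 (0,5) count=0: revealed 26 new [(0,4) (0,5) (0,6) (1,4) (1,5) (1,6) (2,2) (2,3) (2,4) (2,5) (2,6) (3,2) (3,3) (3,4) (3,5) (3,6) (4,2) (4,3) (4,4) (4,5) (5,3) (5,4) (5,5) (6,3) (6,4) (6,5)] -> total=26
Click 2 (1,0) count=1: revealed 1 new [(1,0)] -> total=27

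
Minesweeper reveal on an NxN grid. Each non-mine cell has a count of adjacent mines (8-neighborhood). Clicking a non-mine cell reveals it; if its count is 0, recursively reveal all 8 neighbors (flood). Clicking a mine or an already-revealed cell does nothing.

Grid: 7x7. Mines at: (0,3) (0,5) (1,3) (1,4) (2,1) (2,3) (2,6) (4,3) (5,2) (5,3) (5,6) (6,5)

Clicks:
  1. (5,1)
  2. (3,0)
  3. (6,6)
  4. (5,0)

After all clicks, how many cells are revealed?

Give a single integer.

Answer: 9

Derivation:
Click 1 (5,1) count=1: revealed 1 new [(5,1)] -> total=1
Click 2 (3,0) count=1: revealed 1 new [(3,0)] -> total=2
Click 3 (6,6) count=2: revealed 1 new [(6,6)] -> total=3
Click 4 (5,0) count=0: revealed 6 new [(3,1) (4,0) (4,1) (5,0) (6,0) (6,1)] -> total=9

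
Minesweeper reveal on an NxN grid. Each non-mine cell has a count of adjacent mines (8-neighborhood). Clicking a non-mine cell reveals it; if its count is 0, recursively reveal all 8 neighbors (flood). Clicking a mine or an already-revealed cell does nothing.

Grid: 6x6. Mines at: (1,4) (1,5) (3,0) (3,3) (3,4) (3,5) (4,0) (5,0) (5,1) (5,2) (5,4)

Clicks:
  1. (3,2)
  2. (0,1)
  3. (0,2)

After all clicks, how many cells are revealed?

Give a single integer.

Answer: 13

Derivation:
Click 1 (3,2) count=1: revealed 1 new [(3,2)] -> total=1
Click 2 (0,1) count=0: revealed 12 new [(0,0) (0,1) (0,2) (0,3) (1,0) (1,1) (1,2) (1,3) (2,0) (2,1) (2,2) (2,3)] -> total=13
Click 3 (0,2) count=0: revealed 0 new [(none)] -> total=13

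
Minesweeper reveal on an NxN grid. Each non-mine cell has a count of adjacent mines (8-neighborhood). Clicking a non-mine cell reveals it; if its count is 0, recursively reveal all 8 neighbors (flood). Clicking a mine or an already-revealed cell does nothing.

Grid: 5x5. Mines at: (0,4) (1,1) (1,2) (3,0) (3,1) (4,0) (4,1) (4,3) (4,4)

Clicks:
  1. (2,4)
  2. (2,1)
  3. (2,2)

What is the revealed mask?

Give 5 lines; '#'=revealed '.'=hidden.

Click 1 (2,4) count=0: revealed 6 new [(1,3) (1,4) (2,3) (2,4) (3,3) (3,4)] -> total=6
Click 2 (2,1) count=4: revealed 1 new [(2,1)] -> total=7
Click 3 (2,2) count=3: revealed 1 new [(2,2)] -> total=8

Answer: .....
...##
.####
...##
.....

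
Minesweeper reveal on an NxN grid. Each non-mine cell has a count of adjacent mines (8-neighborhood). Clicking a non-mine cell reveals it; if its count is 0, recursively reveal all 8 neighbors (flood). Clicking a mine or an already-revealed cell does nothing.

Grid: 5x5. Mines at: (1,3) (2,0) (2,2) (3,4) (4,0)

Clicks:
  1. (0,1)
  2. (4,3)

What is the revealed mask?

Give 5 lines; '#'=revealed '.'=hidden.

Answer: ###..
###..
.....
.....
...#.

Derivation:
Click 1 (0,1) count=0: revealed 6 new [(0,0) (0,1) (0,2) (1,0) (1,1) (1,2)] -> total=6
Click 2 (4,3) count=1: revealed 1 new [(4,3)] -> total=7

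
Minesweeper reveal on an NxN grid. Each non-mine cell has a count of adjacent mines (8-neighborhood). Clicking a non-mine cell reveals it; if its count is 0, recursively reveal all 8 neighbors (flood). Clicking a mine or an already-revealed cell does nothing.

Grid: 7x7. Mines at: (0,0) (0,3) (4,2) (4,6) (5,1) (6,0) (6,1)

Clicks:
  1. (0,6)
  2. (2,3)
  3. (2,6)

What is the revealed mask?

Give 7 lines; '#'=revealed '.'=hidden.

Answer: ....###
#######
#######
#######
##.###.
..#####
..#####

Derivation:
Click 1 (0,6) count=0: revealed 39 new [(0,4) (0,5) (0,6) (1,0) (1,1) (1,2) (1,3) (1,4) (1,5) (1,6) (2,0) (2,1) (2,2) (2,3) (2,4) (2,5) (2,6) (3,0) (3,1) (3,2) (3,3) (3,4) (3,5) (3,6) (4,0) (4,1) (4,3) (4,4) (4,5) (5,2) (5,3) (5,4) (5,5) (5,6) (6,2) (6,3) (6,4) (6,5) (6,6)] -> total=39
Click 2 (2,3) count=0: revealed 0 new [(none)] -> total=39
Click 3 (2,6) count=0: revealed 0 new [(none)] -> total=39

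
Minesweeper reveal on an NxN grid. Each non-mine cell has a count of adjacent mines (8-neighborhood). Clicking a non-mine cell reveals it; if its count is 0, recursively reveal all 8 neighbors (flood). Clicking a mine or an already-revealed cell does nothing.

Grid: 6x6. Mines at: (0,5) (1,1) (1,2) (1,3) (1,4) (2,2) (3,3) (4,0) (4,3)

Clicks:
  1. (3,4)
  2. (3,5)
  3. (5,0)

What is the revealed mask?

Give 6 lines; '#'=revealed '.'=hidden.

Answer: ......
......
....##
....##
....##
#...##

Derivation:
Click 1 (3,4) count=2: revealed 1 new [(3,4)] -> total=1
Click 2 (3,5) count=0: revealed 7 new [(2,4) (2,5) (3,5) (4,4) (4,5) (5,4) (5,5)] -> total=8
Click 3 (5,0) count=1: revealed 1 new [(5,0)] -> total=9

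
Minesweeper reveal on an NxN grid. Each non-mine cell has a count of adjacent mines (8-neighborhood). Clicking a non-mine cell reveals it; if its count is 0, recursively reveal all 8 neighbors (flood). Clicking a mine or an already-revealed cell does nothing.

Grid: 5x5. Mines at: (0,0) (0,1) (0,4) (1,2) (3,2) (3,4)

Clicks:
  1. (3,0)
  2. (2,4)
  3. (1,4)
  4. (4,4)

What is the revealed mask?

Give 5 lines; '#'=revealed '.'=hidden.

Answer: .....
##..#
##..#
##...
##..#

Derivation:
Click 1 (3,0) count=0: revealed 8 new [(1,0) (1,1) (2,0) (2,1) (3,0) (3,1) (4,0) (4,1)] -> total=8
Click 2 (2,4) count=1: revealed 1 new [(2,4)] -> total=9
Click 3 (1,4) count=1: revealed 1 new [(1,4)] -> total=10
Click 4 (4,4) count=1: revealed 1 new [(4,4)] -> total=11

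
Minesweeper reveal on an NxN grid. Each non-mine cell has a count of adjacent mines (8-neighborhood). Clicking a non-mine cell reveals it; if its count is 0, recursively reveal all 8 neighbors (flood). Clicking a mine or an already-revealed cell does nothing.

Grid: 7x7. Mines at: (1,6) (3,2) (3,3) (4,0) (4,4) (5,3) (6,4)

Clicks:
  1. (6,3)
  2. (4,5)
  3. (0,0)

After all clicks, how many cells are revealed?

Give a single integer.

Answer: 22

Derivation:
Click 1 (6,3) count=2: revealed 1 new [(6,3)] -> total=1
Click 2 (4,5) count=1: revealed 1 new [(4,5)] -> total=2
Click 3 (0,0) count=0: revealed 20 new [(0,0) (0,1) (0,2) (0,3) (0,4) (0,5) (1,0) (1,1) (1,2) (1,3) (1,4) (1,5) (2,0) (2,1) (2,2) (2,3) (2,4) (2,5) (3,0) (3,1)] -> total=22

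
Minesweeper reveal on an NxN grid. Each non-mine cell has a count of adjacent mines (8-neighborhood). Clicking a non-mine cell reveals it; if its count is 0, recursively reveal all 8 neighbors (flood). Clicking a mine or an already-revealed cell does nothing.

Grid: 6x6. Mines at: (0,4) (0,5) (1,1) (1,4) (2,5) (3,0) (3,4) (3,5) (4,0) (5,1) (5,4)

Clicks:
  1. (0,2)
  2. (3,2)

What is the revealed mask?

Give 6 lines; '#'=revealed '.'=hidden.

Click 1 (0,2) count=1: revealed 1 new [(0,2)] -> total=1
Click 2 (3,2) count=0: revealed 9 new [(2,1) (2,2) (2,3) (3,1) (3,2) (3,3) (4,1) (4,2) (4,3)] -> total=10

Answer: ..#...
......
.###..
.###..
.###..
......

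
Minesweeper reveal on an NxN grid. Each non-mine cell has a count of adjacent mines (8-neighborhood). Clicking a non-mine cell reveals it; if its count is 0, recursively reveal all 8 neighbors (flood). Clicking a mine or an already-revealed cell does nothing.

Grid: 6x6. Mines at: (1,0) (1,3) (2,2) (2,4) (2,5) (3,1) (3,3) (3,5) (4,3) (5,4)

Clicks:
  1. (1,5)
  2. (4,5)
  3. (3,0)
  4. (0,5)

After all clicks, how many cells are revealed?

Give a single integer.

Click 1 (1,5) count=2: revealed 1 new [(1,5)] -> total=1
Click 2 (4,5) count=2: revealed 1 new [(4,5)] -> total=2
Click 3 (3,0) count=1: revealed 1 new [(3,0)] -> total=3
Click 4 (0,5) count=0: revealed 3 new [(0,4) (0,5) (1,4)] -> total=6

Answer: 6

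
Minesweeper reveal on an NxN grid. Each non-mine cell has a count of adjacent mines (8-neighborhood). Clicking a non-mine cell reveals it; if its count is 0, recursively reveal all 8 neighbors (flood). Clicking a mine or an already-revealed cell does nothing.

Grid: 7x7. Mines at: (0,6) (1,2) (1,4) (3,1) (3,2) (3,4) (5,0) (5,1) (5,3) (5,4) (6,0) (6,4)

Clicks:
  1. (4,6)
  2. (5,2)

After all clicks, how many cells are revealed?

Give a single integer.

Answer: 13

Derivation:
Click 1 (4,6) count=0: revealed 12 new [(1,5) (1,6) (2,5) (2,6) (3,5) (3,6) (4,5) (4,6) (5,5) (5,6) (6,5) (6,6)] -> total=12
Click 2 (5,2) count=2: revealed 1 new [(5,2)] -> total=13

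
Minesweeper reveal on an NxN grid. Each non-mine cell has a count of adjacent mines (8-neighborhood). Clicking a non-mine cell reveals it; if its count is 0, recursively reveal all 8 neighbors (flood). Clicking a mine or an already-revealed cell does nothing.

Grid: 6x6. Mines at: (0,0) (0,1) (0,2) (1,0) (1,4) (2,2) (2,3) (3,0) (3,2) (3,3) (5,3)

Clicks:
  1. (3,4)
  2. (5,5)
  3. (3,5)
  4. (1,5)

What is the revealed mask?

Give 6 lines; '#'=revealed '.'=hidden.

Click 1 (3,4) count=2: revealed 1 new [(3,4)] -> total=1
Click 2 (5,5) count=0: revealed 7 new [(2,4) (2,5) (3,5) (4,4) (4,5) (5,4) (5,5)] -> total=8
Click 3 (3,5) count=0: revealed 0 new [(none)] -> total=8
Click 4 (1,5) count=1: revealed 1 new [(1,5)] -> total=9

Answer: ......
.....#
....##
....##
....##
....##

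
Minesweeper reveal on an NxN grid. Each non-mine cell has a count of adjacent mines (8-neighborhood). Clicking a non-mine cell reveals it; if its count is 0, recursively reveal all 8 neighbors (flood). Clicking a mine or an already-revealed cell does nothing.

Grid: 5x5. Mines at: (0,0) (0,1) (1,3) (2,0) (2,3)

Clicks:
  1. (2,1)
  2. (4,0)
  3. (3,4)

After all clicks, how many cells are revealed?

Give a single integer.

Answer: 11

Derivation:
Click 1 (2,1) count=1: revealed 1 new [(2,1)] -> total=1
Click 2 (4,0) count=0: revealed 10 new [(3,0) (3,1) (3,2) (3,3) (3,4) (4,0) (4,1) (4,2) (4,3) (4,4)] -> total=11
Click 3 (3,4) count=1: revealed 0 new [(none)] -> total=11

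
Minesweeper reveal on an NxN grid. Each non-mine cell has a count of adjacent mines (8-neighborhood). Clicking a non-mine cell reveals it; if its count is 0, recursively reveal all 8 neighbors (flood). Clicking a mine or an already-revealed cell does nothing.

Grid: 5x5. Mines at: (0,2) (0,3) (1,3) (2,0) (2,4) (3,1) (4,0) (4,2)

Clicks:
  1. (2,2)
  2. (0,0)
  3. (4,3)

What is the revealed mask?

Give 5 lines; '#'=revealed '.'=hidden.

Answer: ##...
##...
..#..
.....
...#.

Derivation:
Click 1 (2,2) count=2: revealed 1 new [(2,2)] -> total=1
Click 2 (0,0) count=0: revealed 4 new [(0,0) (0,1) (1,0) (1,1)] -> total=5
Click 3 (4,3) count=1: revealed 1 new [(4,3)] -> total=6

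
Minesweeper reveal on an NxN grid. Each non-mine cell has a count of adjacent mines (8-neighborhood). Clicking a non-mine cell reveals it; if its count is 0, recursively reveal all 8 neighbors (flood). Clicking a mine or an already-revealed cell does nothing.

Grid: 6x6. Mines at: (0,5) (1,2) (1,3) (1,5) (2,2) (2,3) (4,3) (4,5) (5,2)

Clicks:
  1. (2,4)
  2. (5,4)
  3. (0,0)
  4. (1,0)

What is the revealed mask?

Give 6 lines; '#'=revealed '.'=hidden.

Click 1 (2,4) count=3: revealed 1 new [(2,4)] -> total=1
Click 2 (5,4) count=2: revealed 1 new [(5,4)] -> total=2
Click 3 (0,0) count=0: revealed 12 new [(0,0) (0,1) (1,0) (1,1) (2,0) (2,1) (3,0) (3,1) (4,0) (4,1) (5,0) (5,1)] -> total=14
Click 4 (1,0) count=0: revealed 0 new [(none)] -> total=14

Answer: ##....
##....
##..#.
##....
##....
##..#.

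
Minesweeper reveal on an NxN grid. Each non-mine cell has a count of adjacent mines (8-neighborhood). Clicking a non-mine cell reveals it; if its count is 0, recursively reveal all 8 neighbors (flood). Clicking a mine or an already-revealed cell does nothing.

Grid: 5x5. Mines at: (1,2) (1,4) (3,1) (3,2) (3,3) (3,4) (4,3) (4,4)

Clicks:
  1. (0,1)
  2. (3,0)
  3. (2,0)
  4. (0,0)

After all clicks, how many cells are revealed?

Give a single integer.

Answer: 7

Derivation:
Click 1 (0,1) count=1: revealed 1 new [(0,1)] -> total=1
Click 2 (3,0) count=1: revealed 1 new [(3,0)] -> total=2
Click 3 (2,0) count=1: revealed 1 new [(2,0)] -> total=3
Click 4 (0,0) count=0: revealed 4 new [(0,0) (1,0) (1,1) (2,1)] -> total=7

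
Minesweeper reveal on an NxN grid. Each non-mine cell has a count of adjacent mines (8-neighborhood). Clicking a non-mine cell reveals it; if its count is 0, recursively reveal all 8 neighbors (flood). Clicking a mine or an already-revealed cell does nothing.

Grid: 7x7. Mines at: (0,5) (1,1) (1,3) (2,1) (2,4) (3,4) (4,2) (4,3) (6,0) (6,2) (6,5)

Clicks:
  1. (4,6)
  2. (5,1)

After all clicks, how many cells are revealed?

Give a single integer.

Answer: 11

Derivation:
Click 1 (4,6) count=0: revealed 10 new [(1,5) (1,6) (2,5) (2,6) (3,5) (3,6) (4,5) (4,6) (5,5) (5,6)] -> total=10
Click 2 (5,1) count=3: revealed 1 new [(5,1)] -> total=11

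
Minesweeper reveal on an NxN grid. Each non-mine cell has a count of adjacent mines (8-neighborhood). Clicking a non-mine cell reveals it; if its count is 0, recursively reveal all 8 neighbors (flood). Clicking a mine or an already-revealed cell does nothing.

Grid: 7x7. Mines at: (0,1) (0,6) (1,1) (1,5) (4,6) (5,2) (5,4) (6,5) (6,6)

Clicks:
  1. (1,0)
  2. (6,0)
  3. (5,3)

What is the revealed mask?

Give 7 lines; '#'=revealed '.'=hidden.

Answer: ..###..
#.###..
######.
######.
######.
##.#...
##.....

Derivation:
Click 1 (1,0) count=2: revealed 1 new [(1,0)] -> total=1
Click 2 (6,0) count=0: revealed 28 new [(0,2) (0,3) (0,4) (1,2) (1,3) (1,4) (2,0) (2,1) (2,2) (2,3) (2,4) (2,5) (3,0) (3,1) (3,2) (3,3) (3,4) (3,5) (4,0) (4,1) (4,2) (4,3) (4,4) (4,5) (5,0) (5,1) (6,0) (6,1)] -> total=29
Click 3 (5,3) count=2: revealed 1 new [(5,3)] -> total=30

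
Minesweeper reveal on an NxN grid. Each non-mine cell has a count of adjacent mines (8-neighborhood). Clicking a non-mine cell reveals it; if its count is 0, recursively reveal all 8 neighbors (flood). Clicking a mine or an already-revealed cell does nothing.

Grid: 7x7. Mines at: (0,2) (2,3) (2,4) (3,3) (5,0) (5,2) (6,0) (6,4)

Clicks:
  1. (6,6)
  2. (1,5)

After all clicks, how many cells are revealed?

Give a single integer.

Answer: 21

Derivation:
Click 1 (6,6) count=0: revealed 21 new [(0,3) (0,4) (0,5) (0,6) (1,3) (1,4) (1,5) (1,6) (2,5) (2,6) (3,4) (3,5) (3,6) (4,4) (4,5) (4,6) (5,4) (5,5) (5,6) (6,5) (6,6)] -> total=21
Click 2 (1,5) count=1: revealed 0 new [(none)] -> total=21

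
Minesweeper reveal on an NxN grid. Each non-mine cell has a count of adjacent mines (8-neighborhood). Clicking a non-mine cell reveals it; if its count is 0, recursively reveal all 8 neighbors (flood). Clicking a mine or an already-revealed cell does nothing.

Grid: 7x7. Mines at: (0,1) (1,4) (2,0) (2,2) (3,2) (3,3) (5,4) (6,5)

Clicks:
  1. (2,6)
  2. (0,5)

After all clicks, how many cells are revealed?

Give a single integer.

Answer: 15

Derivation:
Click 1 (2,6) count=0: revealed 15 new [(0,5) (0,6) (1,5) (1,6) (2,4) (2,5) (2,6) (3,4) (3,5) (3,6) (4,4) (4,5) (4,6) (5,5) (5,6)] -> total=15
Click 2 (0,5) count=1: revealed 0 new [(none)] -> total=15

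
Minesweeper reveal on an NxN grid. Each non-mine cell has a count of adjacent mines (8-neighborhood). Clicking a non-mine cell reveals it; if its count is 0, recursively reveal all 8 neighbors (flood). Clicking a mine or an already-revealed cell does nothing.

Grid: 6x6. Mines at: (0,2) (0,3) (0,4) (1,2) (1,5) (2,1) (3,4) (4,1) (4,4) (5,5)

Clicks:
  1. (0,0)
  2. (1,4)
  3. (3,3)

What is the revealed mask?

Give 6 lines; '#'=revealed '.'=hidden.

Click 1 (0,0) count=0: revealed 4 new [(0,0) (0,1) (1,0) (1,1)] -> total=4
Click 2 (1,4) count=3: revealed 1 new [(1,4)] -> total=5
Click 3 (3,3) count=2: revealed 1 new [(3,3)] -> total=6

Answer: ##....
##..#.
......
...#..
......
......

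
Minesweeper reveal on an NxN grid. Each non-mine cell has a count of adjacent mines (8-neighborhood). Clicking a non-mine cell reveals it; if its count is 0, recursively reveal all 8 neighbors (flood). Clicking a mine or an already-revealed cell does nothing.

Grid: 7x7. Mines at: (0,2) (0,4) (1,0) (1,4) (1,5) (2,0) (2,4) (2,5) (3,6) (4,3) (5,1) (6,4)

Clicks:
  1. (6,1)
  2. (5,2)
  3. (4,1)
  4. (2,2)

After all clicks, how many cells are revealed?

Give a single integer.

Click 1 (6,1) count=1: revealed 1 new [(6,1)] -> total=1
Click 2 (5,2) count=2: revealed 1 new [(5,2)] -> total=2
Click 3 (4,1) count=1: revealed 1 new [(4,1)] -> total=3
Click 4 (2,2) count=0: revealed 9 new [(1,1) (1,2) (1,3) (2,1) (2,2) (2,3) (3,1) (3,2) (3,3)] -> total=12

Answer: 12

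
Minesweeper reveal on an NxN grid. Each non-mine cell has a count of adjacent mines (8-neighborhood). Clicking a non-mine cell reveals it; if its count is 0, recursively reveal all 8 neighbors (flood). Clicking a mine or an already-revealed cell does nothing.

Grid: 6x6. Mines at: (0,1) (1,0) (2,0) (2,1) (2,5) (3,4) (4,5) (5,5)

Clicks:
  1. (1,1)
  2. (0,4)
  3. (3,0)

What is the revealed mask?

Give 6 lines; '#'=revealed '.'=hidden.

Click 1 (1,1) count=4: revealed 1 new [(1,1)] -> total=1
Click 2 (0,4) count=0: revealed 11 new [(0,2) (0,3) (0,4) (0,5) (1,2) (1,3) (1,4) (1,5) (2,2) (2,3) (2,4)] -> total=12
Click 3 (3,0) count=2: revealed 1 new [(3,0)] -> total=13

Answer: ..####
.#####
..###.
#.....
......
......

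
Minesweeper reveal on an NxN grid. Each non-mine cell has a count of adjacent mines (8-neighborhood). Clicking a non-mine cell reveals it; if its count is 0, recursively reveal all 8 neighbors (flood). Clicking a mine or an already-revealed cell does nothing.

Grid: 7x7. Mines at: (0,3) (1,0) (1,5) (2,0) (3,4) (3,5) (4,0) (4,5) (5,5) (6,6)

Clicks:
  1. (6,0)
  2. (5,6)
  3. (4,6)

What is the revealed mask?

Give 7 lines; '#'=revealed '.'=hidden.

Answer: .......
.###...
.###...
.###...
.####.#
#####.#
#####..

Derivation:
Click 1 (6,0) count=0: revealed 23 new [(1,1) (1,2) (1,3) (2,1) (2,2) (2,3) (3,1) (3,2) (3,3) (4,1) (4,2) (4,3) (4,4) (5,0) (5,1) (5,2) (5,3) (5,4) (6,0) (6,1) (6,2) (6,3) (6,4)] -> total=23
Click 2 (5,6) count=3: revealed 1 new [(5,6)] -> total=24
Click 3 (4,6) count=3: revealed 1 new [(4,6)] -> total=25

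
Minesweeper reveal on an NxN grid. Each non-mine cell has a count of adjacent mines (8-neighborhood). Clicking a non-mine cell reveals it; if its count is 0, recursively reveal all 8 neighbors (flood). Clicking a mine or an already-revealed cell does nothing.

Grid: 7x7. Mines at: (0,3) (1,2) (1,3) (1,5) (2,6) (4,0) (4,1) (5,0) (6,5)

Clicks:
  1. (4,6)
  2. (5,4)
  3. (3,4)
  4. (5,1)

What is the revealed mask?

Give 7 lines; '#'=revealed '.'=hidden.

Answer: .......
.......
..####.
..#####
..#####
.######
.####..

Derivation:
Click 1 (4,6) count=0: revealed 24 new [(2,2) (2,3) (2,4) (2,5) (3,2) (3,3) (3,4) (3,5) (3,6) (4,2) (4,3) (4,4) (4,5) (4,6) (5,1) (5,2) (5,3) (5,4) (5,5) (5,6) (6,1) (6,2) (6,3) (6,4)] -> total=24
Click 2 (5,4) count=1: revealed 0 new [(none)] -> total=24
Click 3 (3,4) count=0: revealed 0 new [(none)] -> total=24
Click 4 (5,1) count=3: revealed 0 new [(none)] -> total=24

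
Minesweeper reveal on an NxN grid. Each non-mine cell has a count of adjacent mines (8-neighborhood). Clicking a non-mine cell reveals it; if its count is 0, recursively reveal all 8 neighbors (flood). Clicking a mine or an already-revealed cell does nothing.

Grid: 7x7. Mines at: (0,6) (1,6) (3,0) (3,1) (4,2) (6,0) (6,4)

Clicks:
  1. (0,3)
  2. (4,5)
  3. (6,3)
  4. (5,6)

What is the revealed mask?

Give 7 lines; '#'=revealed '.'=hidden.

Answer: ######.
######.
#######
..#####
...####
...####
...#.##

Derivation:
Click 1 (0,3) count=0: revealed 34 new [(0,0) (0,1) (0,2) (0,3) (0,4) (0,5) (1,0) (1,1) (1,2) (1,3) (1,4) (1,5) (2,0) (2,1) (2,2) (2,3) (2,4) (2,5) (2,6) (3,2) (3,3) (3,4) (3,5) (3,6) (4,3) (4,4) (4,5) (4,6) (5,3) (5,4) (5,5) (5,6) (6,5) (6,6)] -> total=34
Click 2 (4,5) count=0: revealed 0 new [(none)] -> total=34
Click 3 (6,3) count=1: revealed 1 new [(6,3)] -> total=35
Click 4 (5,6) count=0: revealed 0 new [(none)] -> total=35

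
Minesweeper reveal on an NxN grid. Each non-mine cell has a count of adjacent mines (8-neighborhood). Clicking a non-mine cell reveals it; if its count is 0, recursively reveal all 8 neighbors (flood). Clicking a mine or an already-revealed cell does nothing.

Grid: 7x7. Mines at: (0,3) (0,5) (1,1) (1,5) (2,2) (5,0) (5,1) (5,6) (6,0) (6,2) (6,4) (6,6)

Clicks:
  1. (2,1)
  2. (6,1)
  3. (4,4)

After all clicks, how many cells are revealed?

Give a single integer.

Click 1 (2,1) count=2: revealed 1 new [(2,1)] -> total=1
Click 2 (6,1) count=4: revealed 1 new [(6,1)] -> total=2
Click 3 (4,4) count=0: revealed 18 new [(2,3) (2,4) (2,5) (2,6) (3,2) (3,3) (3,4) (3,5) (3,6) (4,2) (4,3) (4,4) (4,5) (4,6) (5,2) (5,3) (5,4) (5,5)] -> total=20

Answer: 20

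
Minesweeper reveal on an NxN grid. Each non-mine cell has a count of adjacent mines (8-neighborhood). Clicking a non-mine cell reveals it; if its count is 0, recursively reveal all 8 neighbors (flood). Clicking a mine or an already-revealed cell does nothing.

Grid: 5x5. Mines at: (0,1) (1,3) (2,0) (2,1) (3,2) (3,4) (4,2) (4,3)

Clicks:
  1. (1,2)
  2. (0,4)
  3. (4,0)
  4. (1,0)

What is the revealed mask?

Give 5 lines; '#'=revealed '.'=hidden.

Answer: ....#
#.#..
.....
##...
##...

Derivation:
Click 1 (1,2) count=3: revealed 1 new [(1,2)] -> total=1
Click 2 (0,4) count=1: revealed 1 new [(0,4)] -> total=2
Click 3 (4,0) count=0: revealed 4 new [(3,0) (3,1) (4,0) (4,1)] -> total=6
Click 4 (1,0) count=3: revealed 1 new [(1,0)] -> total=7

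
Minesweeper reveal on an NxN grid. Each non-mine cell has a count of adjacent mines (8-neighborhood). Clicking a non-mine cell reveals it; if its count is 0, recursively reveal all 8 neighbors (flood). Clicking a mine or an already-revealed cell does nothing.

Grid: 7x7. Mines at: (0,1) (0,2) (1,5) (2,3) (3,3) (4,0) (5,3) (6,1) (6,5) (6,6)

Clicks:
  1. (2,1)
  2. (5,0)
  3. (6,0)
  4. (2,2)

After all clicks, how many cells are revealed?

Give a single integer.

Click 1 (2,1) count=0: revealed 9 new [(1,0) (1,1) (1,2) (2,0) (2,1) (2,2) (3,0) (3,1) (3,2)] -> total=9
Click 2 (5,0) count=2: revealed 1 new [(5,0)] -> total=10
Click 3 (6,0) count=1: revealed 1 new [(6,0)] -> total=11
Click 4 (2,2) count=2: revealed 0 new [(none)] -> total=11

Answer: 11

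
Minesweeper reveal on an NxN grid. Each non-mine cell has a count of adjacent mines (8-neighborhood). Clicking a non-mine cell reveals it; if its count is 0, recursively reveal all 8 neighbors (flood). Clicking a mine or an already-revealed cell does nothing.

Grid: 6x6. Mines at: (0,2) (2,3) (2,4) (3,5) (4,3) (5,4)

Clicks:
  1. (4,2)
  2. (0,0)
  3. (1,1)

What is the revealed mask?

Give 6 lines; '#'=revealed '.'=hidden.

Answer: ##....
###...
###...
###...
###...
###...

Derivation:
Click 1 (4,2) count=1: revealed 1 new [(4,2)] -> total=1
Click 2 (0,0) count=0: revealed 16 new [(0,0) (0,1) (1,0) (1,1) (1,2) (2,0) (2,1) (2,2) (3,0) (3,1) (3,2) (4,0) (4,1) (5,0) (5,1) (5,2)] -> total=17
Click 3 (1,1) count=1: revealed 0 new [(none)] -> total=17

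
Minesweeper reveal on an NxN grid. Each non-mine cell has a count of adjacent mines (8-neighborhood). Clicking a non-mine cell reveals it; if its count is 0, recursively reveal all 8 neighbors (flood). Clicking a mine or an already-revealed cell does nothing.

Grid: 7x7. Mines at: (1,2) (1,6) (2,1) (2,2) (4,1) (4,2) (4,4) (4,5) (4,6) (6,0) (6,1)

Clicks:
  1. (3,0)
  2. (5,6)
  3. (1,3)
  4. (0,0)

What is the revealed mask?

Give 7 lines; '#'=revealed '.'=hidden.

Click 1 (3,0) count=2: revealed 1 new [(3,0)] -> total=1
Click 2 (5,6) count=2: revealed 1 new [(5,6)] -> total=2
Click 3 (1,3) count=2: revealed 1 new [(1,3)] -> total=3
Click 4 (0,0) count=0: revealed 4 new [(0,0) (0,1) (1,0) (1,1)] -> total=7

Answer: ##.....
##.#...
.......
#......
.......
......#
.......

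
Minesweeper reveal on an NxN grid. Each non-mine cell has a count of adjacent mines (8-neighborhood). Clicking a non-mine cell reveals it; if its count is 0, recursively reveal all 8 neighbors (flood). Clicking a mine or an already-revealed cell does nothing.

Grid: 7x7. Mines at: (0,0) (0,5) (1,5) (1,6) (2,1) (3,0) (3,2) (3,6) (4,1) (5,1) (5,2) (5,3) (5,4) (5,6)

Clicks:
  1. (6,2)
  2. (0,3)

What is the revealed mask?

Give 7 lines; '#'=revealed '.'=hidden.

Answer: .####..
.####..
..###..
.......
.......
.......
..#....

Derivation:
Click 1 (6,2) count=3: revealed 1 new [(6,2)] -> total=1
Click 2 (0,3) count=0: revealed 11 new [(0,1) (0,2) (0,3) (0,4) (1,1) (1,2) (1,3) (1,4) (2,2) (2,3) (2,4)] -> total=12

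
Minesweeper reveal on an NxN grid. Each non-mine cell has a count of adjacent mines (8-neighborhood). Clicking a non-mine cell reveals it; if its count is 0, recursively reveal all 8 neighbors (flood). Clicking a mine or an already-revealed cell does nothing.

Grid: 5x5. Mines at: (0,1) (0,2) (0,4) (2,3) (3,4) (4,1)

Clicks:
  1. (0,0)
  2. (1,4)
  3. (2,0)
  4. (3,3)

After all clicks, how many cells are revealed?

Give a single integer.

Click 1 (0,0) count=1: revealed 1 new [(0,0)] -> total=1
Click 2 (1,4) count=2: revealed 1 new [(1,4)] -> total=2
Click 3 (2,0) count=0: revealed 9 new [(1,0) (1,1) (1,2) (2,0) (2,1) (2,2) (3,0) (3,1) (3,2)] -> total=11
Click 4 (3,3) count=2: revealed 1 new [(3,3)] -> total=12

Answer: 12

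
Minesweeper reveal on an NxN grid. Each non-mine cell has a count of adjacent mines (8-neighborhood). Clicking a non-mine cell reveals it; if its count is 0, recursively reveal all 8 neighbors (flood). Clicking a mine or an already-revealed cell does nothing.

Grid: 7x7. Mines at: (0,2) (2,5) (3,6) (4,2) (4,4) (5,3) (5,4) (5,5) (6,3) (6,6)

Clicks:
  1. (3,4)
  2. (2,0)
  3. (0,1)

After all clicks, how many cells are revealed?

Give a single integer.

Answer: 25

Derivation:
Click 1 (3,4) count=2: revealed 1 new [(3,4)] -> total=1
Click 2 (2,0) count=0: revealed 24 new [(0,0) (0,1) (1,0) (1,1) (1,2) (1,3) (1,4) (2,0) (2,1) (2,2) (2,3) (2,4) (3,0) (3,1) (3,2) (3,3) (4,0) (4,1) (5,0) (5,1) (5,2) (6,0) (6,1) (6,2)] -> total=25
Click 3 (0,1) count=1: revealed 0 new [(none)] -> total=25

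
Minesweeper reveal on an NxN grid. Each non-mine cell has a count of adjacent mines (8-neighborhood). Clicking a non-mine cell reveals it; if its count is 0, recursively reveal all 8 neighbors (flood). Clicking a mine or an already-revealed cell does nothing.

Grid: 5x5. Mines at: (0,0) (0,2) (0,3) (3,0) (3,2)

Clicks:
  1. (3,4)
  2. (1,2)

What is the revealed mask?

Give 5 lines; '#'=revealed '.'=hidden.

Click 1 (3,4) count=0: revealed 8 new [(1,3) (1,4) (2,3) (2,4) (3,3) (3,4) (4,3) (4,4)] -> total=8
Click 2 (1,2) count=2: revealed 1 new [(1,2)] -> total=9

Answer: .....
..###
...##
...##
...##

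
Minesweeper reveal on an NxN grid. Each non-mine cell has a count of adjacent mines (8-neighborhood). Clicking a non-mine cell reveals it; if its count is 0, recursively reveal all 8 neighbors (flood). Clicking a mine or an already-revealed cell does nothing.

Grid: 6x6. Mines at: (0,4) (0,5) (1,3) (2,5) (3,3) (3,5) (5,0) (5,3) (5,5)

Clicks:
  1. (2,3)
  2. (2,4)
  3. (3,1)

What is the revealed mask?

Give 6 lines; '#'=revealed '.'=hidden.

Answer: ###...
###...
#####.
###...
###...
......

Derivation:
Click 1 (2,3) count=2: revealed 1 new [(2,3)] -> total=1
Click 2 (2,4) count=4: revealed 1 new [(2,4)] -> total=2
Click 3 (3,1) count=0: revealed 15 new [(0,0) (0,1) (0,2) (1,0) (1,1) (1,2) (2,0) (2,1) (2,2) (3,0) (3,1) (3,2) (4,0) (4,1) (4,2)] -> total=17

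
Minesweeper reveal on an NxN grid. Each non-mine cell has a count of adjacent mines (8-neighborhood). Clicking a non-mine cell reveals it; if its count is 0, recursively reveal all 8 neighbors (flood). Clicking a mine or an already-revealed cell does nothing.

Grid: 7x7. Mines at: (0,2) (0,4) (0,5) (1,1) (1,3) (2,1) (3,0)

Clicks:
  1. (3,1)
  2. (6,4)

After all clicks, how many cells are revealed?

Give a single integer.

Answer: 35

Derivation:
Click 1 (3,1) count=2: revealed 1 new [(3,1)] -> total=1
Click 2 (6,4) count=0: revealed 34 new [(1,4) (1,5) (1,6) (2,2) (2,3) (2,4) (2,5) (2,6) (3,2) (3,3) (3,4) (3,5) (3,6) (4,0) (4,1) (4,2) (4,3) (4,4) (4,5) (4,6) (5,0) (5,1) (5,2) (5,3) (5,4) (5,5) (5,6) (6,0) (6,1) (6,2) (6,3) (6,4) (6,5) (6,6)] -> total=35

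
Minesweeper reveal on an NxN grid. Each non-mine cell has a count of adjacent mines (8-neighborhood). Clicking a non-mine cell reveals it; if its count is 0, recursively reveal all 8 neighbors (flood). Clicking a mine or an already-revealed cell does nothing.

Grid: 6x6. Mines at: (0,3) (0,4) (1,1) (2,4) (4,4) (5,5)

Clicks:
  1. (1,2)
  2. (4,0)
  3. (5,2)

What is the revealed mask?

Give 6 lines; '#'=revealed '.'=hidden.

Click 1 (1,2) count=2: revealed 1 new [(1,2)] -> total=1
Click 2 (4,0) count=0: revealed 16 new [(2,0) (2,1) (2,2) (2,3) (3,0) (3,1) (3,2) (3,3) (4,0) (4,1) (4,2) (4,3) (5,0) (5,1) (5,2) (5,3)] -> total=17
Click 3 (5,2) count=0: revealed 0 new [(none)] -> total=17

Answer: ......
..#...
####..
####..
####..
####..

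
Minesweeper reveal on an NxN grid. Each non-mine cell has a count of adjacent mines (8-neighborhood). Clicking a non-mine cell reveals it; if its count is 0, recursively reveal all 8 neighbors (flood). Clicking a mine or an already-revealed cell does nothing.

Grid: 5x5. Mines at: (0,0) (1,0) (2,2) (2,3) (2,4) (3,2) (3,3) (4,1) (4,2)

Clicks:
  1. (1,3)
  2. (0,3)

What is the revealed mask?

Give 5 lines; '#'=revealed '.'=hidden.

Answer: .####
.####
.....
.....
.....

Derivation:
Click 1 (1,3) count=3: revealed 1 new [(1,3)] -> total=1
Click 2 (0,3) count=0: revealed 7 new [(0,1) (0,2) (0,3) (0,4) (1,1) (1,2) (1,4)] -> total=8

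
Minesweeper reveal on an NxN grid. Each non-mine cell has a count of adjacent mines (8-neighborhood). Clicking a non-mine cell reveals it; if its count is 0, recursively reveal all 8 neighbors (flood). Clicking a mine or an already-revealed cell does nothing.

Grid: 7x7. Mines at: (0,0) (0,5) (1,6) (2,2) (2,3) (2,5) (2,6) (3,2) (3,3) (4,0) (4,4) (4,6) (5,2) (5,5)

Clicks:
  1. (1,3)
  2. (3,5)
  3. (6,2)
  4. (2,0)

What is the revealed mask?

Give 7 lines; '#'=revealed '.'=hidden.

Answer: .......
##.#...
##.....
##...#.
.......
.......
..#....

Derivation:
Click 1 (1,3) count=2: revealed 1 new [(1,3)] -> total=1
Click 2 (3,5) count=4: revealed 1 new [(3,5)] -> total=2
Click 3 (6,2) count=1: revealed 1 new [(6,2)] -> total=3
Click 4 (2,0) count=0: revealed 6 new [(1,0) (1,1) (2,0) (2,1) (3,0) (3,1)] -> total=9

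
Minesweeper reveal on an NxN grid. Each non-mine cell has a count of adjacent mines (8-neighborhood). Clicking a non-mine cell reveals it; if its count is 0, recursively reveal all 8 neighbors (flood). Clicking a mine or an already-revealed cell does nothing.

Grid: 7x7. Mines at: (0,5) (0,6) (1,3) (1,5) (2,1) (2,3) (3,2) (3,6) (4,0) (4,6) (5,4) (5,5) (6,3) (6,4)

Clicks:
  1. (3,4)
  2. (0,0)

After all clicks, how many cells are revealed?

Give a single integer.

Click 1 (3,4) count=1: revealed 1 new [(3,4)] -> total=1
Click 2 (0,0) count=0: revealed 6 new [(0,0) (0,1) (0,2) (1,0) (1,1) (1,2)] -> total=7

Answer: 7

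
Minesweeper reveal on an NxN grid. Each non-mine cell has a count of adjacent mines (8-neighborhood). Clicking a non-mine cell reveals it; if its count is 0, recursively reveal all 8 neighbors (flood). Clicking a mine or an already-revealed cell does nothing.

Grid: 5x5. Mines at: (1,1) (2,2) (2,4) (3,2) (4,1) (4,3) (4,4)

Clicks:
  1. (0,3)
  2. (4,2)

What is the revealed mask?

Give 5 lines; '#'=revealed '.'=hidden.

Answer: ..###
..###
.....
.....
..#..

Derivation:
Click 1 (0,3) count=0: revealed 6 new [(0,2) (0,3) (0,4) (1,2) (1,3) (1,4)] -> total=6
Click 2 (4,2) count=3: revealed 1 new [(4,2)] -> total=7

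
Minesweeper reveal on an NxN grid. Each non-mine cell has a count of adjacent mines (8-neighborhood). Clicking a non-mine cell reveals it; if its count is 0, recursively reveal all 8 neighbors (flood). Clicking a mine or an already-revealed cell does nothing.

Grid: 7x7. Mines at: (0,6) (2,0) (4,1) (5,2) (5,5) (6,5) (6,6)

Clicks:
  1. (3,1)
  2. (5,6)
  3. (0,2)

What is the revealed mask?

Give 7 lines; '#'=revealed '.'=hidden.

Answer: ######.
#######
.######
.######
..#####
......#
.......

Derivation:
Click 1 (3,1) count=2: revealed 1 new [(3,1)] -> total=1
Click 2 (5,6) count=3: revealed 1 new [(5,6)] -> total=2
Click 3 (0,2) count=0: revealed 29 new [(0,0) (0,1) (0,2) (0,3) (0,4) (0,5) (1,0) (1,1) (1,2) (1,3) (1,4) (1,5) (1,6) (2,1) (2,2) (2,3) (2,4) (2,5) (2,6) (3,2) (3,3) (3,4) (3,5) (3,6) (4,2) (4,3) (4,4) (4,5) (4,6)] -> total=31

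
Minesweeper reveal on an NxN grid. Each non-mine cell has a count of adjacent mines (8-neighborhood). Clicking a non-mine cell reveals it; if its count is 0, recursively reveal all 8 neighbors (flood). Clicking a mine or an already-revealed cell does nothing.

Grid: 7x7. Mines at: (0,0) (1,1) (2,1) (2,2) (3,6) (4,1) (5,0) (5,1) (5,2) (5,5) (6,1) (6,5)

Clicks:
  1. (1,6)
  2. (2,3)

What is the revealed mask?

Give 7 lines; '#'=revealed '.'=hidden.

Click 1 (1,6) count=0: revealed 20 new [(0,2) (0,3) (0,4) (0,5) (0,6) (1,2) (1,3) (1,4) (1,5) (1,6) (2,3) (2,4) (2,5) (2,6) (3,3) (3,4) (3,5) (4,3) (4,4) (4,5)] -> total=20
Click 2 (2,3) count=1: revealed 0 new [(none)] -> total=20

Answer: ..#####
..#####
...####
...###.
...###.
.......
.......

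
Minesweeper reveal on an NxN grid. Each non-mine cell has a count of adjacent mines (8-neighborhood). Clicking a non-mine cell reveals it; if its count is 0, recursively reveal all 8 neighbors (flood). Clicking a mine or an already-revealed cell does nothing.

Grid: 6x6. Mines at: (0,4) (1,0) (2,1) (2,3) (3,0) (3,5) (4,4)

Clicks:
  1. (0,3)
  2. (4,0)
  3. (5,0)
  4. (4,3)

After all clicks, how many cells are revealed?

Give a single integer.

Click 1 (0,3) count=1: revealed 1 new [(0,3)] -> total=1
Click 2 (4,0) count=1: revealed 1 new [(4,0)] -> total=2
Click 3 (5,0) count=0: revealed 10 new [(3,1) (3,2) (3,3) (4,1) (4,2) (4,3) (5,0) (5,1) (5,2) (5,3)] -> total=12
Click 4 (4,3) count=1: revealed 0 new [(none)] -> total=12

Answer: 12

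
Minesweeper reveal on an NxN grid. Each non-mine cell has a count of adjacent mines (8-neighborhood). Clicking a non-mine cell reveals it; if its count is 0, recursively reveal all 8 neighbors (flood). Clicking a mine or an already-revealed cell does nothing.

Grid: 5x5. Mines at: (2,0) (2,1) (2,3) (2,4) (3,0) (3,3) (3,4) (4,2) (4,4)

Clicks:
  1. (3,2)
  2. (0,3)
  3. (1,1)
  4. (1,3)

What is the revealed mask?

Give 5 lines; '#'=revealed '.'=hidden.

Click 1 (3,2) count=4: revealed 1 new [(3,2)] -> total=1
Click 2 (0,3) count=0: revealed 10 new [(0,0) (0,1) (0,2) (0,3) (0,4) (1,0) (1,1) (1,2) (1,3) (1,4)] -> total=11
Click 3 (1,1) count=2: revealed 0 new [(none)] -> total=11
Click 4 (1,3) count=2: revealed 0 new [(none)] -> total=11

Answer: #####
#####
.....
..#..
.....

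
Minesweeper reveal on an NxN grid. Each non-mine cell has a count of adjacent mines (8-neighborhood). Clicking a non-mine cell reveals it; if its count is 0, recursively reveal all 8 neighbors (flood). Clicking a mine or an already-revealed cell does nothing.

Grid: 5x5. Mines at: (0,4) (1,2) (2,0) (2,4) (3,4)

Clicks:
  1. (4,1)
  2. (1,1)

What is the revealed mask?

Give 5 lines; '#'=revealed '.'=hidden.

Answer: .....
.#...
.###.
####.
####.

Derivation:
Click 1 (4,1) count=0: revealed 11 new [(2,1) (2,2) (2,3) (3,0) (3,1) (3,2) (3,3) (4,0) (4,1) (4,2) (4,3)] -> total=11
Click 2 (1,1) count=2: revealed 1 new [(1,1)] -> total=12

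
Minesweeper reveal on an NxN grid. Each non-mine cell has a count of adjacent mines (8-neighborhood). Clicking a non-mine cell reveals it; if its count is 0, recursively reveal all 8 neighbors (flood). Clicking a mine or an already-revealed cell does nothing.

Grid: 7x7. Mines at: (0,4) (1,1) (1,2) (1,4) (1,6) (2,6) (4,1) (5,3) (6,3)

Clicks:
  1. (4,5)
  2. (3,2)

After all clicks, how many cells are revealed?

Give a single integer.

Answer: 20

Derivation:
Click 1 (4,5) count=0: revealed 20 new [(2,2) (2,3) (2,4) (2,5) (3,2) (3,3) (3,4) (3,5) (3,6) (4,2) (4,3) (4,4) (4,5) (4,6) (5,4) (5,5) (5,6) (6,4) (6,5) (6,6)] -> total=20
Click 2 (3,2) count=1: revealed 0 new [(none)] -> total=20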